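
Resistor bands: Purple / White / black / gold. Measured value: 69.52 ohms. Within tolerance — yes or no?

Violet → 7 (first significant figure)
White → 9 (second significant figure)
Black → ×1 multiplier
Gold → ±5% tolerance
79 × 1 = 79 Ω
Allowed range: 75.05 Ω to 82.95 Ω.
69.52 ohms lies outside that range.

no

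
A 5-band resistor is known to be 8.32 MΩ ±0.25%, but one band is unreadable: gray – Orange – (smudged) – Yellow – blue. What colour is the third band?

8320000 Ω = 832 × 10^4.
The third band gives digit 2 of the significand, and 2 is red.

red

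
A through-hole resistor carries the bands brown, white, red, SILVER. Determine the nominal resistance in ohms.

Brown → 1 (first significant figure)
White → 9 (second significant figure)
Red → ×10^2 multiplier
19 × 100 = 1900 Ω

1900 Ω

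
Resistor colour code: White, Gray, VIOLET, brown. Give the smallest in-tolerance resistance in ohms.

970200000 Ω

White → 9 (first significant figure)
Grey → 8 (second significant figure)
Violet → ×10^7 multiplier
Brown → ±1% tolerance
98 × 10000000 = 980000000 Ω
Smallest = 980000000 × (1 − 1/100) = 970200000 Ω.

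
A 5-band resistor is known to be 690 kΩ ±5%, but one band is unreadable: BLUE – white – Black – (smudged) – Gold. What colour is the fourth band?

690000 Ω = 690 × 10^3.
The fourth band is the multiplier, 10^3, which is orange.

orange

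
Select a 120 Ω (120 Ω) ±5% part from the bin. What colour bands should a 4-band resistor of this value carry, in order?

brown, red, brown, gold

120 Ω = 12 × 10^1.
1 → brown
2 → red
Multiplier 10^1 → brown.
±5% tolerance → gold.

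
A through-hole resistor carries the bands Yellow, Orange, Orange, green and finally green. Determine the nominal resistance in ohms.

Yellow → 4 (first significant figure)
Orange → 3 (second significant figure)
Orange → 3 (third significant figure)
Green → ×10^5 multiplier
433 × 100000 = 43300000 Ω

43300000 Ω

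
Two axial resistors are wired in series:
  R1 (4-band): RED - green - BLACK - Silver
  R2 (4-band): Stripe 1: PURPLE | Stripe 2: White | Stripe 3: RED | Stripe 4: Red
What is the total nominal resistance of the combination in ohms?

7925 Ω

R1: red, green → 25; black ×1 → 25 Ω.
R2: violet, white → 79; red ×10^2 → 7900 Ω.
Series: 25 + 7900 = 7925 Ω.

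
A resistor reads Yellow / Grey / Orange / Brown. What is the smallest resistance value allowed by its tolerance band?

Yellow → 4 (first significant figure)
Grey → 8 (second significant figure)
Orange → ×10^3 multiplier
Brown → ±1% tolerance
48 × 1000 = 48000 Ω
Smallest = 48000 × (1 − 1/100) = 47520 Ω.

47520 Ω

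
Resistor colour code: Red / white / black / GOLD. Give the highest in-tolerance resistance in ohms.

30.45 Ω

Red → 2 (first significant figure)
White → 9 (second significant figure)
Black → ×1 multiplier
Gold → ±5% tolerance
29 × 1 = 29 Ω
Highest = 29 × (1 + 5/100) = 30.45 Ω.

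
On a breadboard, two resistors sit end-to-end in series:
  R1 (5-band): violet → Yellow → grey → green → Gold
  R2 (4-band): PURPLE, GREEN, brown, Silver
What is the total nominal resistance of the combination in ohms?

74800750 Ω

R1: violet, yellow, grey → 748; green ×10^5 → 74800000 Ω.
R2: violet, green → 75; brown ×10 → 750 Ω.
Series: 74800000 + 750 = 74800750 Ω.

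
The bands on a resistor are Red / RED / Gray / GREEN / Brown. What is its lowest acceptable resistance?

Red → 2 (first significant figure)
Red → 2 (second significant figure)
Grey → 8 (third significant figure)
Green → ×10^5 multiplier
Brown → ±1% tolerance
228 × 100000 = 22800000 Ω
Lowest = 22800000 × (1 − 1/100) = 22572000 Ω.

22572000 Ω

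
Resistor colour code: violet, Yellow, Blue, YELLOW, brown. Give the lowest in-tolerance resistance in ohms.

Violet → 7 (first significant figure)
Yellow → 4 (second significant figure)
Blue → 6 (third significant figure)
Yellow → ×10^4 multiplier
Brown → ±1% tolerance
746 × 10000 = 7460000 Ω
Lowest = 7460000 × (1 − 1/100) = 7385400 Ω.

7385400 Ω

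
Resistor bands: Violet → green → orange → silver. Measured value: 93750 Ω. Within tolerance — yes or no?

Violet → 7 (first significant figure)
Green → 5 (second significant figure)
Orange → ×10^3 multiplier
Silver → ±10% tolerance
75 × 1000 = 75000 Ω
Allowed range: 67500 Ω to 82500 Ω.
93750 Ω lies outside that range.

no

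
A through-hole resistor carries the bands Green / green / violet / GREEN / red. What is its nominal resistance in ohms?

Green → 5 (first significant figure)
Green → 5 (second significant figure)
Violet → 7 (third significant figure)
Green → ×10^5 multiplier
557 × 100000 = 55700000 Ω

55700000 Ω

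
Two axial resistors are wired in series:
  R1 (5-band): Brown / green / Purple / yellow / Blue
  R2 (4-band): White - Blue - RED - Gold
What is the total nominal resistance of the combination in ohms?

1579600 Ω

R1: brown, green, violet → 157; yellow ×10^4 → 1570000 Ω.
R2: white, blue → 96; red ×10^2 → 9600 Ω.
Series: 1570000 + 9600 = 1579600 Ω.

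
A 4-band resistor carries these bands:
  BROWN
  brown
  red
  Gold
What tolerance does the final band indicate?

The last band, gold, is the tolerance band.
Gold corresponds to ±5%.

±5%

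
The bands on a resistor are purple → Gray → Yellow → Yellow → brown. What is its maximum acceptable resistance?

Violet → 7 (first significant figure)
Grey → 8 (second significant figure)
Yellow → 4 (third significant figure)
Yellow → ×10^4 multiplier
Brown → ±1% tolerance
784 × 10000 = 7840000 Ω
Maximum = 7840000 × (1 + 1/100) = 7918400 Ω.

7918400 Ω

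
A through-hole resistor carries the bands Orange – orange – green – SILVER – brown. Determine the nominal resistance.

3.35 Ω

Orange → 3 (first significant figure)
Orange → 3 (second significant figure)
Green → 5 (third significant figure)
Silver → ×0.01 multiplier
335 × 0.01 = 3.35 Ω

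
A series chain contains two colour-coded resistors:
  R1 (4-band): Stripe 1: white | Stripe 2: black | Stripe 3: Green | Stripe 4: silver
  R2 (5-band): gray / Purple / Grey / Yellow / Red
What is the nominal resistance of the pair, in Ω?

R1: white, black → 90; green ×10^5 → 9000000 Ω.
R2: grey, violet, grey → 878; yellow ×10^4 → 8780000 Ω.
Series: 9000000 + 8780000 = 17780000 Ω.

17780000 Ω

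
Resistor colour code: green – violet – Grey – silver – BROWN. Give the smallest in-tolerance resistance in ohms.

Green → 5 (first significant figure)
Violet → 7 (second significant figure)
Grey → 8 (third significant figure)
Silver → ×0.01 multiplier
Brown → ±1% tolerance
578 × 0.01 = 5.78 Ω
Smallest = 5.78 × (1 − 1/100) = 5.7222 Ω.

5.7222 Ω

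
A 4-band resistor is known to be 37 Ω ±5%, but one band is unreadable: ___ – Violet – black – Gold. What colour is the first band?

37 Ω = 37 × 10^0.
The first band gives digit 3 of the significand, and 3 is orange.

orange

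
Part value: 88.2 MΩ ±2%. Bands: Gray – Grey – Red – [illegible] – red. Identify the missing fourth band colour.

green

88200000 Ω = 882 × 10^5.
The fourth band is the multiplier, 10^5, which is green.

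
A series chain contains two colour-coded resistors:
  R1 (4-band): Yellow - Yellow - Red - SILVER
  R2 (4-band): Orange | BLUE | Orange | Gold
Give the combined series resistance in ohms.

R1: yellow, yellow → 44; red ×10^2 → 4400 Ω.
R2: orange, blue → 36; orange ×10^3 → 36000 Ω.
Series: 4400 + 36000 = 40400 Ω.

40400 Ω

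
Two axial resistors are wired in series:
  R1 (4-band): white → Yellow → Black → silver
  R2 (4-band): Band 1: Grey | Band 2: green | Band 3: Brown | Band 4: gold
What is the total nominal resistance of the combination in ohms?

944 Ω

R1: white, yellow → 94; black ×1 → 94 Ω.
R2: grey, green → 85; brown ×10 → 850 Ω.
Series: 94 + 850 = 944 Ω.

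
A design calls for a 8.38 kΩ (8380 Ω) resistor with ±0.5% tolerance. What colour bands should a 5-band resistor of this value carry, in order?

8380 Ω = 838 × 10^1.
8 → grey
3 → orange
8 → grey
Multiplier 10^1 → brown.
±0.5% tolerance → green.

grey, orange, grey, brown, green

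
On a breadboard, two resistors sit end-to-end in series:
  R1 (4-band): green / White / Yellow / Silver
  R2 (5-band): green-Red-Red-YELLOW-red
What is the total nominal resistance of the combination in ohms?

5810000 Ω

R1: green, white → 59; yellow ×10^4 → 590000 Ω.
R2: green, red, red → 522; yellow ×10^4 → 5220000 Ω.
Series: 590000 + 5220000 = 5810000 Ω.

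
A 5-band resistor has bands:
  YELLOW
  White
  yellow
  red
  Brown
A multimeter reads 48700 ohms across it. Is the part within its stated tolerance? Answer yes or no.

Yellow → 4 (first significant figure)
White → 9 (second significant figure)
Yellow → 4 (third significant figure)
Red → ×10^2 multiplier
Brown → ±1% tolerance
494 × 100 = 49400 Ω
Allowed range: 48906 Ω to 49894 Ω.
48700 ohms lies outside that range.

no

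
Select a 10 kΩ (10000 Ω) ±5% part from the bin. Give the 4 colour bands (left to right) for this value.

10000 Ω = 10 × 10^3.
1 → brown
0 → black
Multiplier 10^3 → orange.
±5% tolerance → gold.

brown, black, orange, gold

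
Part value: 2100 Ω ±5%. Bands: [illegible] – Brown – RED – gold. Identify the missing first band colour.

2100 Ω = 21 × 10^2.
The first band gives digit 2 of the significand, and 2 is red.

red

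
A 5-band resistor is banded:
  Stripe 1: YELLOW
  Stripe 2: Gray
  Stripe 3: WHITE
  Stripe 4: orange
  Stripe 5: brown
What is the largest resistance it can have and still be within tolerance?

493890 Ω

Yellow → 4 (first significant figure)
Grey → 8 (second significant figure)
White → 9 (third significant figure)
Orange → ×10^3 multiplier
Brown → ±1% tolerance
489 × 1000 = 489000 Ω
Largest = 489000 × (1 + 1/100) = 493890 Ω.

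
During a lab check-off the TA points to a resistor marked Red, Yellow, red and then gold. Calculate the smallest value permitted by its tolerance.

2280 Ω

Red → 2 (first significant figure)
Yellow → 4 (second significant figure)
Red → ×10^2 multiplier
Gold → ±5% tolerance
24 × 100 = 2400 Ω
Smallest = 2400 × (1 − 5/100) = 2280 Ω.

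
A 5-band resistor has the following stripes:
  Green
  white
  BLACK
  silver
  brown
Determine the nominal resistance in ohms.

Green → 5 (first significant figure)
White → 9 (second significant figure)
Black → 0 (third significant figure)
Silver → ×0.01 multiplier
590 × 0.01 = 5.9 Ω

5.9 Ω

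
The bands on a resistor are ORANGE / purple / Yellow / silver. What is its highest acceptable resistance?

407000 Ω

Orange → 3 (first significant figure)
Violet → 7 (second significant figure)
Yellow → ×10^4 multiplier
Silver → ±10% tolerance
37 × 10000 = 370000 Ω
Highest = 370000 × (1 + 10/100) = 407000 Ω.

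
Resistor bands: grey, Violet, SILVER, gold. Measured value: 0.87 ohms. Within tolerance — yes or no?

yes

Grey → 8 (first significant figure)
Violet → 7 (second significant figure)
Silver → ×0.01 multiplier
Gold → ±5% tolerance
87 × 0.01 = 0.87 Ω
Allowed range: 0.8265 Ω to 0.9135 Ω.
0.87 ohms lies inside that range.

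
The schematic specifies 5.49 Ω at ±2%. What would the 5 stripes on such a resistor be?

green, yellow, white, silver, red

5.49 Ω = 549 × 10^-2.
5 → green
4 → yellow
9 → white
Multiplier 10^-2 → silver.
±2% tolerance → red.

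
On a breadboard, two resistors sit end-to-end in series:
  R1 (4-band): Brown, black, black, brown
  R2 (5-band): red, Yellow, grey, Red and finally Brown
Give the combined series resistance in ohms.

24810 Ω

R1: brown, black → 10; black ×1 → 10 Ω.
R2: red, yellow, grey → 248; red ×10^2 → 24800 Ω.
Series: 10 + 24800 = 24810 Ω.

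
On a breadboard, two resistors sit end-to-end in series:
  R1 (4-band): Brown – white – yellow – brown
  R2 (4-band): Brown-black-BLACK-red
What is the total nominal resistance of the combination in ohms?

190010 Ω

R1: brown, white → 19; yellow ×10^4 → 190000 Ω.
R2: brown, black → 10; black ×1 → 10 Ω.
Series: 190000 + 10 = 190010 Ω.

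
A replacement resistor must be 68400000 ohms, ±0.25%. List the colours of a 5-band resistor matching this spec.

blue, grey, yellow, green, blue

68400000 Ω = 684 × 10^5.
6 → blue
8 → grey
4 → yellow
Multiplier 10^5 → green.
±0.25% tolerance → blue.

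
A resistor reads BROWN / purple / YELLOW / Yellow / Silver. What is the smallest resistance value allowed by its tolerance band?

1566000 Ω

Brown → 1 (first significant figure)
Violet → 7 (second significant figure)
Yellow → 4 (third significant figure)
Yellow → ×10^4 multiplier
Silver → ±10% tolerance
174 × 10000 = 1740000 Ω
Smallest = 1740000 × (1 − 10/100) = 1566000 Ω.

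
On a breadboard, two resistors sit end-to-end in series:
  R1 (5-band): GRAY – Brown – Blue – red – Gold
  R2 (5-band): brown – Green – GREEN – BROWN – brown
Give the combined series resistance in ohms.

83150 Ω

R1: grey, brown, blue → 816; red ×10^2 → 81600 Ω.
R2: brown, green, green → 155; brown ×10 → 1550 Ω.
Series: 81600 + 1550 = 83150 Ω.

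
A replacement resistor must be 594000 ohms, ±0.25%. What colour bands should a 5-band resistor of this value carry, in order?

594000 Ω = 594 × 10^3.
5 → green
9 → white
4 → yellow
Multiplier 10^3 → orange.
±0.25% tolerance → blue.

green, white, yellow, orange, blue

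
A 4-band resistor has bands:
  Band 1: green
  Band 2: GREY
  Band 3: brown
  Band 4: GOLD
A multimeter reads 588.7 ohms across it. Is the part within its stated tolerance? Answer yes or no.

Green → 5 (first significant figure)
Grey → 8 (second significant figure)
Brown → ×10 multiplier
Gold → ±5% tolerance
58 × 10 = 580 Ω
Allowed range: 551 Ω to 609 Ω.
588.7 ohms lies inside that range.

yes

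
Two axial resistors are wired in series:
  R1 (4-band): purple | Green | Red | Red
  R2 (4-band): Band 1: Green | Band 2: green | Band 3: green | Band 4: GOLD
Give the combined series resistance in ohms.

R1: violet, green → 75; red ×10^2 → 7500 Ω.
R2: green, green → 55; green ×10^5 → 5500000 Ω.
Series: 7500 + 5500000 = 5507500 Ω.

5507500 Ω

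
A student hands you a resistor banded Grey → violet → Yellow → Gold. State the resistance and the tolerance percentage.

Grey → 8 (first significant figure)
Violet → 7 (second significant figure)
Yellow → ×10^4 multiplier
Gold → ±5% tolerance
87 × 10000 = 870000 Ω

870000 Ω ±5%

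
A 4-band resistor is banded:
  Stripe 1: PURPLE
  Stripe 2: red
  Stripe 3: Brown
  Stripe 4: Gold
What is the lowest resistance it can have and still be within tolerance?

Violet → 7 (first significant figure)
Red → 2 (second significant figure)
Brown → ×10 multiplier
Gold → ±5% tolerance
72 × 10 = 720 Ω
Lowest = 720 × (1 − 5/100) = 684 Ω.

684 Ω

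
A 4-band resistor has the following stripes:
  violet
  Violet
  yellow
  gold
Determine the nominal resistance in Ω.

770000 Ω

Violet → 7 (first significant figure)
Violet → 7 (second significant figure)
Yellow → ×10^4 multiplier
77 × 10000 = 770000 Ω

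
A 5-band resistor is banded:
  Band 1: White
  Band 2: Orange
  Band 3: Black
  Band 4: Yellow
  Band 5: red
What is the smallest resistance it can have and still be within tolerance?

White → 9 (first significant figure)
Orange → 3 (second significant figure)
Black → 0 (third significant figure)
Yellow → ×10^4 multiplier
Red → ±2% tolerance
930 × 10000 = 9300000 Ω
Smallest = 9300000 × (1 − 2/100) = 9114000 Ω.

9114000 Ω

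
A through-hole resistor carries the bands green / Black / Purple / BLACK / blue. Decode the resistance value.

Green → 5 (first significant figure)
Black → 0 (second significant figure)
Violet → 7 (third significant figure)
Black → ×1 multiplier
507 × 1 = 507 Ω

507 Ω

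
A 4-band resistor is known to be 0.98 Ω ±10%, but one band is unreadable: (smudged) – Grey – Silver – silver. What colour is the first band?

0.98 Ω = 98 × 10^-2.
The first band gives digit 9 of the significand, and 9 is white.

white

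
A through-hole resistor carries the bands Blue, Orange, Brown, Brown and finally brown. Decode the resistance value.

6310 Ω

Blue → 6 (first significant figure)
Orange → 3 (second significant figure)
Brown → 1 (third significant figure)
Brown → ×10 multiplier
631 × 10 = 6310 Ω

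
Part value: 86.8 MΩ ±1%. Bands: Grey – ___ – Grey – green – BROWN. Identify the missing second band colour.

86800000 Ω = 868 × 10^5.
The second band gives digit 6 of the significand, and 6 is blue.

blue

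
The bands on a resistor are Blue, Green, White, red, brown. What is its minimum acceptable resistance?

Blue → 6 (first significant figure)
Green → 5 (second significant figure)
White → 9 (third significant figure)
Red → ×10^2 multiplier
Brown → ±1% tolerance
659 × 100 = 65900 Ω
Minimum = 65900 × (1 − 1/100) = 65241 Ω.

65241 Ω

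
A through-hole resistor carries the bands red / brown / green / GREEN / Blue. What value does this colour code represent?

Red → 2 (first significant figure)
Brown → 1 (second significant figure)
Green → 5 (third significant figure)
Green → ×10^5 multiplier
215 × 100000 = 21500000 Ω

21500000 Ω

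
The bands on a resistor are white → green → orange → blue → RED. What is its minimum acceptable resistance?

933940000 Ω

White → 9 (first significant figure)
Green → 5 (second significant figure)
Orange → 3 (third significant figure)
Blue → ×10^6 multiplier
Red → ±2% tolerance
953 × 1000000 = 953000000 Ω
Minimum = 953000000 × (1 − 2/100) = 933940000 Ω.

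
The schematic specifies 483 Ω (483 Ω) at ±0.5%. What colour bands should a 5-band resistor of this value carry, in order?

483 Ω = 483 × 10^0.
4 → yellow
8 → grey
3 → orange
Multiplier 10^0 → black.
±0.5% tolerance → green.

yellow, grey, orange, black, green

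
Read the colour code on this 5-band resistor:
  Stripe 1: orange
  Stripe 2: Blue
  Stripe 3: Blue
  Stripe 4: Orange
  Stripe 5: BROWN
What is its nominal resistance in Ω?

366000 Ω

Orange → 3 (first significant figure)
Blue → 6 (second significant figure)
Blue → 6 (third significant figure)
Orange → ×10^3 multiplier
366 × 1000 = 366000 Ω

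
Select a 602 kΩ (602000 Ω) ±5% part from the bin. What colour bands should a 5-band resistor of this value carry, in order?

602000 Ω = 602 × 10^3.
6 → blue
0 → black
2 → red
Multiplier 10^3 → orange.
±5% tolerance → gold.

blue, black, red, orange, gold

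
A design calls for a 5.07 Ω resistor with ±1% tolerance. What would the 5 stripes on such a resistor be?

5.07 Ω = 507 × 10^-2.
5 → green
0 → black
7 → violet
Multiplier 10^-2 → silver.
±1% tolerance → brown.

green, black, violet, silver, brown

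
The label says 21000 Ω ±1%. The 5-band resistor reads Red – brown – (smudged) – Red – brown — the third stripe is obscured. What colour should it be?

black

21000 Ω = 210 × 10^2.
The third band gives digit 0 of the significand, and 0 is black.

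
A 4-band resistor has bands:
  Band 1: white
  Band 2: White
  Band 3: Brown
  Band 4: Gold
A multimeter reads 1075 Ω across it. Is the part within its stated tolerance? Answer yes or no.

no

White → 9 (first significant figure)
White → 9 (second significant figure)
Brown → ×10 multiplier
Gold → ±5% tolerance
99 × 10 = 990 Ω
Allowed range: 940.5 Ω to 1039.5 Ω.
1075 Ω lies outside that range.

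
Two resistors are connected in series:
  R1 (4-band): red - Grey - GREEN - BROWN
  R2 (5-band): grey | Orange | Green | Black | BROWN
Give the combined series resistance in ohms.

R1: red, grey → 28; green ×10^5 → 2800000 Ω.
R2: grey, orange, green → 835; black ×1 → 835 Ω.
Series: 2800000 + 835 = 2800835 Ω.

2800835 Ω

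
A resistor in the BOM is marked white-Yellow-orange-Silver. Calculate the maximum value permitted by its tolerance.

103400 Ω

White → 9 (first significant figure)
Yellow → 4 (second significant figure)
Orange → ×10^3 multiplier
Silver → ±10% tolerance
94 × 1000 = 94000 Ω
Maximum = 94000 × (1 + 10/100) = 103400 Ω.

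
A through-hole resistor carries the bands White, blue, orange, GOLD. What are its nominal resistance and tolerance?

White → 9 (first significant figure)
Blue → 6 (second significant figure)
Orange → ×10^3 multiplier
Gold → ±5% tolerance
96 × 1000 = 96000 Ω

96000 Ω ±5%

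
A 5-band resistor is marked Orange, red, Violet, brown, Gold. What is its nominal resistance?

3270 Ω

Orange → 3 (first significant figure)
Red → 2 (second significant figure)
Violet → 7 (third significant figure)
Brown → ×10 multiplier
327 × 10 = 3270 Ω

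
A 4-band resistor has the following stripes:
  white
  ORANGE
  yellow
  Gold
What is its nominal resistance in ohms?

White → 9 (first significant figure)
Orange → 3 (second significant figure)
Yellow → ×10^4 multiplier
93 × 10000 = 930000 Ω

930000 Ω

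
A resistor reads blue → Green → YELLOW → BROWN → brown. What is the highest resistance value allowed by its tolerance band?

Blue → 6 (first significant figure)
Green → 5 (second significant figure)
Yellow → 4 (third significant figure)
Brown → ×10 multiplier
Brown → ±1% tolerance
654 × 10 = 6540 Ω
Highest = 6540 × (1 + 1/100) = 6605.4 Ω.

6605.4 Ω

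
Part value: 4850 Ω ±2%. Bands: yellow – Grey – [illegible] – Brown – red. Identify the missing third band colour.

4850 Ω = 485 × 10^1.
The third band gives digit 5 of the significand, and 5 is green.

green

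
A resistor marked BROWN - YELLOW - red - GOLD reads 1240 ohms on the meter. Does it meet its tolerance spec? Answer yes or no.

no

Brown → 1 (first significant figure)
Yellow → 4 (second significant figure)
Red → ×10^2 multiplier
Gold → ±5% tolerance
14 × 100 = 1400 Ω
Allowed range: 1330 Ω to 1470 Ω.
1240 ohms lies outside that range.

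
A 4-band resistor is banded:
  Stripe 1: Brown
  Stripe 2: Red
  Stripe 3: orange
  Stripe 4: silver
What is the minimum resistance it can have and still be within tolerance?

Brown → 1 (first significant figure)
Red → 2 (second significant figure)
Orange → ×10^3 multiplier
Silver → ±10% tolerance
12 × 1000 = 12000 Ω
Minimum = 12000 × (1 − 10/100) = 10800 Ω.

10800 Ω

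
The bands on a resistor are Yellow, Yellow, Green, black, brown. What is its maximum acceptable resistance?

Yellow → 4 (first significant figure)
Yellow → 4 (second significant figure)
Green → 5 (third significant figure)
Black → ×1 multiplier
Brown → ±1% tolerance
445 × 1 = 445 Ω
Maximum = 445 × (1 + 1/100) = 449.45 Ω.

449.45 Ω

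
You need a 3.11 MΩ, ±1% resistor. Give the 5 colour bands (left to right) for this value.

3110000 Ω = 311 × 10^4.
3 → orange
1 → brown
1 → brown
Multiplier 10^4 → yellow.
±1% tolerance → brown.

orange, brown, brown, yellow, brown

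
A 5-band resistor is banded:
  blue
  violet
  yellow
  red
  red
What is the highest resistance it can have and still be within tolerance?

Blue → 6 (first significant figure)
Violet → 7 (second significant figure)
Yellow → 4 (third significant figure)
Red → ×10^2 multiplier
Red → ±2% tolerance
674 × 100 = 67400 Ω
Highest = 67400 × (1 + 2/100) = 68748 Ω.

68748 Ω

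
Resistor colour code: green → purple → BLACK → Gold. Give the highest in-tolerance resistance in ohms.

Green → 5 (first significant figure)
Violet → 7 (second significant figure)
Black → ×1 multiplier
Gold → ±5% tolerance
57 × 1 = 57 Ω
Highest = 57 × (1 + 5/100) = 59.85 Ω.

59.85 Ω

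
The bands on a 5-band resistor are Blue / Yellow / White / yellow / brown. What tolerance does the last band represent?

±1%

The last band, brown, is the tolerance band.
Brown corresponds to ±1%.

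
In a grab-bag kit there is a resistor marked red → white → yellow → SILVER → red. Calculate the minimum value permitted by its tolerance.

Red → 2 (first significant figure)
White → 9 (second significant figure)
Yellow → 4 (third significant figure)
Silver → ×0.01 multiplier
Red → ±2% tolerance
294 × 0.01 = 2.94 Ω
Minimum = 2.94 × (1 − 2/100) = 2.8812 Ω.

2.8812 Ω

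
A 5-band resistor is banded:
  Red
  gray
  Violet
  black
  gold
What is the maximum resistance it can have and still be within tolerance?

Red → 2 (first significant figure)
Grey → 8 (second significant figure)
Violet → 7 (third significant figure)
Black → ×1 multiplier
Gold → ±5% tolerance
287 × 1 = 287 Ω
Maximum = 287 × (1 + 5/100) = 301.35 Ω.

301.35 Ω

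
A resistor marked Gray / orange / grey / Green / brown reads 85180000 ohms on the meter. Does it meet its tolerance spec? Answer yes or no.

Grey → 8 (first significant figure)
Orange → 3 (second significant figure)
Grey → 8 (third significant figure)
Green → ×10^5 multiplier
Brown → ±1% tolerance
838 × 100000 = 83800000 Ω
Allowed range: 82962000 Ω to 84638000 Ω.
85180000 ohms lies outside that range.

no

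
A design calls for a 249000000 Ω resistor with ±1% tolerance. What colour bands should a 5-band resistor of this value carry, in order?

red, yellow, white, blue, brown

249000000 Ω = 249 × 10^6.
2 → red
4 → yellow
9 → white
Multiplier 10^6 → blue.
±1% tolerance → brown.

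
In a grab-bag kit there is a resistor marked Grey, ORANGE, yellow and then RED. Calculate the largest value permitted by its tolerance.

Grey → 8 (first significant figure)
Orange → 3 (second significant figure)
Yellow → ×10^4 multiplier
Red → ±2% tolerance
83 × 10000 = 830000 Ω
Largest = 830000 × (1 + 2/100) = 846600 Ω.

846600 Ω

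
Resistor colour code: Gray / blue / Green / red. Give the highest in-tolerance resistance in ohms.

Grey → 8 (first significant figure)
Blue → 6 (second significant figure)
Green → ×10^5 multiplier
Red → ±2% tolerance
86 × 100000 = 8600000 Ω
Highest = 8600000 × (1 + 2/100) = 8772000 Ω.

8772000 Ω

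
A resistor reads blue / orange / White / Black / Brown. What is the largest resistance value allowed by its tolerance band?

Blue → 6 (first significant figure)
Orange → 3 (second significant figure)
White → 9 (third significant figure)
Black → ×1 multiplier
Brown → ±1% tolerance
639 × 1 = 639 Ω
Largest = 639 × (1 + 1/100) = 645.39 Ω.

645.39 Ω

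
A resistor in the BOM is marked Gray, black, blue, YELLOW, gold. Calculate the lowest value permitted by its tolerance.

7657000 Ω

Grey → 8 (first significant figure)
Black → 0 (second significant figure)
Blue → 6 (third significant figure)
Yellow → ×10^4 multiplier
Gold → ±5% tolerance
806 × 10000 = 8060000 Ω
Lowest = 8060000 × (1 − 5/100) = 7657000 Ω.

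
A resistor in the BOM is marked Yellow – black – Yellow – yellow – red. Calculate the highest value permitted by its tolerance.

4120800 Ω

Yellow → 4 (first significant figure)
Black → 0 (second significant figure)
Yellow → 4 (third significant figure)
Yellow → ×10^4 multiplier
Red → ±2% tolerance
404 × 10000 = 4040000 Ω
Highest = 4040000 × (1 + 2/100) = 4120800 Ω.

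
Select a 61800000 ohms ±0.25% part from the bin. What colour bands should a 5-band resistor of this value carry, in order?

blue, brown, grey, green, blue

61800000 Ω = 618 × 10^5.
6 → blue
1 → brown
8 → grey
Multiplier 10^5 → green.
±0.25% tolerance → blue.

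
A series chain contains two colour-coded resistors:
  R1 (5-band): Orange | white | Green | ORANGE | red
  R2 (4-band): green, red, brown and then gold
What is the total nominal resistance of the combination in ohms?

R1: orange, white, green → 395; orange ×10^3 → 395000 Ω.
R2: green, red → 52; brown ×10 → 520 Ω.
Series: 395000 + 520 = 395520 Ω.

395520 Ω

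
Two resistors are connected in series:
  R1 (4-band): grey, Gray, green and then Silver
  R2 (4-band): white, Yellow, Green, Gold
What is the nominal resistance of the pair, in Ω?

R1: grey, grey → 88; green ×10^5 → 8800000 Ω.
R2: white, yellow → 94; green ×10^5 → 9400000 Ω.
Series: 8800000 + 9400000 = 18200000 Ω.

18200000 Ω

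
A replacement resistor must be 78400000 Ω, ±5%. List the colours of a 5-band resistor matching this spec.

violet, grey, yellow, green, gold

78400000 Ω = 784 × 10^5.
7 → violet
8 → grey
4 → yellow
Multiplier 10^5 → green.
±5% tolerance → gold.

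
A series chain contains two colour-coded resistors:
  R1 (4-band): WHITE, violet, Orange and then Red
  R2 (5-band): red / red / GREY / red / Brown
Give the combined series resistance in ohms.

R1: white, violet → 97; orange ×10^3 → 97000 Ω.
R2: red, red, grey → 228; red ×10^2 → 22800 Ω.
Series: 97000 + 22800 = 119800 Ω.

119800 Ω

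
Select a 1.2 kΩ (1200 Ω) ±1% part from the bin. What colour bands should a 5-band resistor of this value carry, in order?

brown, red, black, brown, brown

1200 Ω = 120 × 10^1.
1 → brown
2 → red
0 → black
Multiplier 10^1 → brown.
±1% tolerance → brown.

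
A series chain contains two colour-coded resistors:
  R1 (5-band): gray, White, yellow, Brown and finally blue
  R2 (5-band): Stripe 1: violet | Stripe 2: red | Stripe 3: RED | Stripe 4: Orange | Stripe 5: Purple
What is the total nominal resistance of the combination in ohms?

730940 Ω

R1: grey, white, yellow → 894; brown ×10 → 8940 Ω.
R2: violet, red, red → 722; orange ×10^3 → 722000 Ω.
Series: 8940 + 722000 = 730940 Ω.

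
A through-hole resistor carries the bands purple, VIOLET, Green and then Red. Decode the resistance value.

7700000 Ω

Violet → 7 (first significant figure)
Violet → 7 (second significant figure)
Green → ×10^5 multiplier
77 × 100000 = 7700000 Ω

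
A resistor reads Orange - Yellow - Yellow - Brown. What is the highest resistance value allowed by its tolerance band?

343400 Ω

Orange → 3 (first significant figure)
Yellow → 4 (second significant figure)
Yellow → ×10^4 multiplier
Brown → ±1% tolerance
34 × 10000 = 340000 Ω
Highest = 340000 × (1 + 1/100) = 343400 Ω.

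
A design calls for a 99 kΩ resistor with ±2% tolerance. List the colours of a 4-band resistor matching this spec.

99000 Ω = 99 × 10^3.
9 → white
9 → white
Multiplier 10^3 → orange.
±2% tolerance → red.

white, white, orange, red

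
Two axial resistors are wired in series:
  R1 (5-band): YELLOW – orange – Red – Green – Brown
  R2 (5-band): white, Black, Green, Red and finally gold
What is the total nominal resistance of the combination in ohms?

R1: yellow, orange, red → 432; green ×10^5 → 43200000 Ω.
R2: white, black, green → 905; red ×10^2 → 90500 Ω.
Series: 43200000 + 90500 = 43290500 Ω.

43290500 Ω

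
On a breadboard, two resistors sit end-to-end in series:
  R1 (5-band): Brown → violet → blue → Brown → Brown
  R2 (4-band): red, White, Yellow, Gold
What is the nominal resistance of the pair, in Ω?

R1: brown, violet, blue → 176; brown ×10 → 1760 Ω.
R2: red, white → 29; yellow ×10^4 → 290000 Ω.
Series: 1760 + 290000 = 291760 Ω.

291760 Ω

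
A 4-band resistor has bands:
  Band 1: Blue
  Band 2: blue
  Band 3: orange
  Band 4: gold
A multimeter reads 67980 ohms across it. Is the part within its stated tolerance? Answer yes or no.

yes

Blue → 6 (first significant figure)
Blue → 6 (second significant figure)
Orange → ×10^3 multiplier
Gold → ±5% tolerance
66 × 1000 = 66000 Ω
Allowed range: 62700 Ω to 69300 Ω.
67980 ohms lies inside that range.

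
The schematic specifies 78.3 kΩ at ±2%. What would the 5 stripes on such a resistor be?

78300 Ω = 783 × 10^2.
7 → violet
8 → grey
3 → orange
Multiplier 10^2 → red.
±2% tolerance → red.

violet, grey, orange, red, red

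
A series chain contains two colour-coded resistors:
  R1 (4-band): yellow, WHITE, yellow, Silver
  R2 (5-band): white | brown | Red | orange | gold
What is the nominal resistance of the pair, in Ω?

1402000 Ω

R1: yellow, white → 49; yellow ×10^4 → 490000 Ω.
R2: white, brown, red → 912; orange ×10^3 → 912000 Ω.
Series: 490000 + 912000 = 1402000 Ω.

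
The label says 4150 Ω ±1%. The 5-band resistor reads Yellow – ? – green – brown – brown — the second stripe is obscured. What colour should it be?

4150 Ω = 415 × 10^1.
The second band gives digit 1 of the significand, and 1 is brown.

brown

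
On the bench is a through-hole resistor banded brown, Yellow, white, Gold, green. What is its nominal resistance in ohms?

14.9 Ω

Brown → 1 (first significant figure)
Yellow → 4 (second significant figure)
White → 9 (third significant figure)
Gold → ×0.1 multiplier
149 × 0.1 = 14.9 Ω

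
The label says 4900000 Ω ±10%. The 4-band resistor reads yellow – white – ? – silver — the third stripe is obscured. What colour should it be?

4900000 Ω = 49 × 10^5.
The third band is the multiplier, 10^5, which is green.

green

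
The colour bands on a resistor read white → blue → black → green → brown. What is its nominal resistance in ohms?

96000000 Ω

White → 9 (first significant figure)
Blue → 6 (second significant figure)
Black → 0 (third significant figure)
Green → ×10^5 multiplier
960 × 100000 = 96000000 Ω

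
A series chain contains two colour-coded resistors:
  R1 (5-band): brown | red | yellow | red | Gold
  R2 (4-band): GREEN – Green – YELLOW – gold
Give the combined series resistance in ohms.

562400 Ω

R1: brown, red, yellow → 124; red ×10^2 → 12400 Ω.
R2: green, green → 55; yellow ×10^4 → 550000 Ω.
Series: 12400 + 550000 = 562400 Ω.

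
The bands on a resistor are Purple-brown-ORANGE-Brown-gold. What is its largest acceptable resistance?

Violet → 7 (first significant figure)
Brown → 1 (second significant figure)
Orange → 3 (third significant figure)
Brown → ×10 multiplier
Gold → ±5% tolerance
713 × 10 = 7130 Ω
Largest = 7130 × (1 + 5/100) = 7486.5 Ω.

7486.5 Ω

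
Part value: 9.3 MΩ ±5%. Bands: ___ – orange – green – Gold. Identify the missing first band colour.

9300000 Ω = 93 × 10^5.
The first band gives digit 9 of the significand, and 9 is white.

white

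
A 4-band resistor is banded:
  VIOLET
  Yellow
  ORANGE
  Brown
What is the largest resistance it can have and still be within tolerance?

Violet → 7 (first significant figure)
Yellow → 4 (second significant figure)
Orange → ×10^3 multiplier
Brown → ±1% tolerance
74 × 1000 = 74000 Ω
Largest = 74000 × (1 + 1/100) = 74740 Ω.

74740 Ω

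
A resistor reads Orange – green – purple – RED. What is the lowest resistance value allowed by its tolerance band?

343000000 Ω

Orange → 3 (first significant figure)
Green → 5 (second significant figure)
Violet → ×10^7 multiplier
Red → ±2% tolerance
35 × 10000000 = 350000000 Ω
Lowest = 350000000 × (1 − 2/100) = 343000000 Ω.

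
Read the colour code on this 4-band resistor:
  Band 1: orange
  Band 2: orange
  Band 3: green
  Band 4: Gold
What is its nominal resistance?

Orange → 3 (first significant figure)
Orange → 3 (second significant figure)
Green → ×10^5 multiplier
33 × 100000 = 3300000 Ω

3300000 Ω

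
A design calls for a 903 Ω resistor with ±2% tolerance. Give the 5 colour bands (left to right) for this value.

white, black, orange, black, red

903 Ω = 903 × 10^0.
9 → white
0 → black
3 → orange
Multiplier 10^0 → black.
±2% tolerance → red.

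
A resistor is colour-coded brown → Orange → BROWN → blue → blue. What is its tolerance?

The last band, blue, is the tolerance band.
Blue corresponds to ±0.25%.

±0.25%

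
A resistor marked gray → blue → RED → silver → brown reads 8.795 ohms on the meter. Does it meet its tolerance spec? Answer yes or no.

no

Grey → 8 (first significant figure)
Blue → 6 (second significant figure)
Red → 2 (third significant figure)
Silver → ×0.01 multiplier
Brown → ±1% tolerance
862 × 0.01 = 8.62 Ω
Allowed range: 8.5338 Ω to 8.7062 Ω.
8.795 ohms lies outside that range.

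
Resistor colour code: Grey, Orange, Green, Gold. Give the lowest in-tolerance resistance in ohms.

7885000 Ω

Grey → 8 (first significant figure)
Orange → 3 (second significant figure)
Green → ×10^5 multiplier
Gold → ±5% tolerance
83 × 100000 = 8300000 Ω
Lowest = 8300000 × (1 − 5/100) = 7885000 Ω.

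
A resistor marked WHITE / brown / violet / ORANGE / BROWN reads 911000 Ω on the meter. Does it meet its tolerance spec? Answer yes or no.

yes

White → 9 (first significant figure)
Brown → 1 (second significant figure)
Violet → 7 (third significant figure)
Orange → ×10^3 multiplier
Brown → ±1% tolerance
917 × 1000 = 917000 Ω
Allowed range: 907830 Ω to 926170 Ω.
911000 Ω lies inside that range.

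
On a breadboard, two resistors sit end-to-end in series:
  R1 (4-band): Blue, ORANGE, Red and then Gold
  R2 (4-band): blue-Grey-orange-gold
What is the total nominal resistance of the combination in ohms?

R1: blue, orange → 63; red ×10^2 → 6300 Ω.
R2: blue, grey → 68; orange ×10^3 → 68000 Ω.
Series: 6300 + 68000 = 74300 Ω.

74300 Ω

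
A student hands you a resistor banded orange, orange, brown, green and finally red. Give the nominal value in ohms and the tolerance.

33100000 Ω ±2%

Orange → 3 (first significant figure)
Orange → 3 (second significant figure)
Brown → 1 (third significant figure)
Green → ×10^5 multiplier
Red → ±2% tolerance
331 × 100000 = 33100000 Ω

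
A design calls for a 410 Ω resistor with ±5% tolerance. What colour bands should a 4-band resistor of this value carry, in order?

yellow, brown, brown, gold

410 Ω = 41 × 10^1.
4 → yellow
1 → brown
Multiplier 10^1 → brown.
±5% tolerance → gold.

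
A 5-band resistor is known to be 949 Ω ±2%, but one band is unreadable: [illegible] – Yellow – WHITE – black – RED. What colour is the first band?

white

949 Ω = 949 × 10^0.
The first band gives digit 9 of the significand, and 9 is white.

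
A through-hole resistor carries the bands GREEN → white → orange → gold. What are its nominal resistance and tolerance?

Green → 5 (first significant figure)
White → 9 (second significant figure)
Orange → ×10^3 multiplier
Gold → ±5% tolerance
59 × 1000 = 59000 Ω

59000 Ω ±5%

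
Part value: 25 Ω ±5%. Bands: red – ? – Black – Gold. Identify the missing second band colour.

25 Ω = 25 × 10^0.
The second band gives digit 5 of the significand, and 5 is green.

green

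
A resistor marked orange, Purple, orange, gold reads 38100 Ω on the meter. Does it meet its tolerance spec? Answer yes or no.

yes

Orange → 3 (first significant figure)
Violet → 7 (second significant figure)
Orange → ×10^3 multiplier
Gold → ±5% tolerance
37 × 1000 = 37000 Ω
Allowed range: 35150 Ω to 38850 Ω.
38100 Ω lies inside that range.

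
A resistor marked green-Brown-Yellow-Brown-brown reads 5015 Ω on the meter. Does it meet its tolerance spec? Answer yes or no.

no

Green → 5 (first significant figure)
Brown → 1 (second significant figure)
Yellow → 4 (third significant figure)
Brown → ×10 multiplier
Brown → ±1% tolerance
514 × 10 = 5140 Ω
Allowed range: 5088.6 Ω to 5191.4 Ω.
5015 Ω lies outside that range.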